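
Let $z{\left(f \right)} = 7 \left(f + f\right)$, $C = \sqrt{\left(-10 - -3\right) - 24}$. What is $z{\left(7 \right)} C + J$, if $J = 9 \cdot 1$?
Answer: $9 + 98 i \sqrt{31} \approx 9.0 + 545.64 i$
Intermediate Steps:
$C = i \sqrt{31}$ ($C = \sqrt{\left(-10 + 3\right) - 24} = \sqrt{-7 - 24} = \sqrt{-31} = i \sqrt{31} \approx 5.5678 i$)
$z{\left(f \right)} = 14 f$ ($z{\left(f \right)} = 7 \cdot 2 f = 14 f$)
$J = 9$
$z{\left(7 \right)} C + J = 14 \cdot 7 i \sqrt{31} + 9 = 98 i \sqrt{31} + 9 = 9 + 98 i \sqrt{31}$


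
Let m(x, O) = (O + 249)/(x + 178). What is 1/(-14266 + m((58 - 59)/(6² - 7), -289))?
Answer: -5161/73627986 ≈ -7.0096e-5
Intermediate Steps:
m(x, O) = (249 + O)/(178 + x)
1/(-14266 + m((58 - 59)/(6² - 7), -289)) = 1/(-14266 + (249 - 289)/(178 + (58 - 59)/(6² - 7))) = 1/(-14266 - 40/(178 - 1/(36 - 7))) = 1/(-14266 - 40/(178 - 1/29)) = 1/(-14266 - 40/(5161/29)) = 1/(-14266 + (29/5161)*(-40)) = 1/(-14266 - 1160/5161) = 1/(-73627986/5161) = -5161/73627986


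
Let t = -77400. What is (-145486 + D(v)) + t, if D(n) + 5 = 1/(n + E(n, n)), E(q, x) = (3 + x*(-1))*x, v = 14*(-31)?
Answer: -42369795973/190092 ≈ -2.2289e+5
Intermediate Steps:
v = -434
E(q, x) = x*(3 - x) (E(q, x) = (3 - x)*x = x*(3 - x))
D(n) = -5 + 1/(n + n*(3 - n))
(-145486 + D(v)) + t = (-145486 + (-1 - 5*(-434)² + 20*(-434))/((-434)*(-4 - 434))) - 77400 = (-145486 - 1/434*(-1 - 5*188356 - 8680)/(-438)) - 77400 = (-145486 - 1/434*(-1/438)*(-1 - 941780 - 8680)) - 77400 = (-145486 - 1/434*(-1/438)*(-950461)) - 77400 = (-145486 - 950461/190092) - 77400 = -27656675173/190092 - 77400 = -42369795973/190092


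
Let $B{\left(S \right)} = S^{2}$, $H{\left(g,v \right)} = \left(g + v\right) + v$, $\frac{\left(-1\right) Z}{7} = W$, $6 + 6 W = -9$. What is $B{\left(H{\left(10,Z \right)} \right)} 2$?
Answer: $4050$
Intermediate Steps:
$W = - \frac{5}{2}$ ($W = -1 + \frac{1}{6} \left(-9\right) = -1 - \frac{3}{2} = - \frac{5}{2} \approx -2.5$)
$Z = \frac{35}{2}$ ($Z = \left(-7\right) \left(- \frac{5}{2}\right) = \frac{35}{2} \approx 17.5$)
$H{\left(g,v \right)} = g + 2 v$
$B{\left(H{\left(10,Z \right)} \right)} 2 = \left(10 + 2 \cdot \frac{35}{2}\right)^{2} \cdot 2 = \left(10 + 35\right)^{2} \cdot 2 = 45^{2} \cdot 2 = 2025 \cdot 2 = 4050$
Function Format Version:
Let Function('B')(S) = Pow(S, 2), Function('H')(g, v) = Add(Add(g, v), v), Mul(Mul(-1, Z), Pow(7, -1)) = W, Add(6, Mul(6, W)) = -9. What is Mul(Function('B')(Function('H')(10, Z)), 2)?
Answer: 4050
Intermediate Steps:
W = Rational(-5, 2) (W = Add(-1, Mul(Rational(1, 6), -9)) = Add(-1, Rational(-3, 2)) = Rational(-5, 2) ≈ -2.5000)
Z = Rational(35, 2) (Z = Mul(-7, Rational(-5, 2)) = Rational(35, 2) ≈ 17.500)
Function('H')(g, v) = Add(g, Mul(2, v))
Mul(Function('B')(Function('H')(10, Z)), 2) = Mul(Pow(Add(10, Mul(2, Rational(35, 2))), 2), 2) = Mul(Pow(Add(10, 35), 2), 2) = Mul(Pow(45, 2), 2) = Mul(2025, 2) = 4050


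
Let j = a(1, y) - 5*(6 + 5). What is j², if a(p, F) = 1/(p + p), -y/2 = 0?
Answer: 11881/4 ≈ 2970.3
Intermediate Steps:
y = 0 (y = -2*0 = 0)
a(p, F) = 1/(2*p)
j = -109/2 (j = (½)/1 - 5*(6 + 5) = (½)*1 - 5*11 = ½ - 55 = -109/2 ≈ -54.500)
j² = (-109/2)² = 11881/4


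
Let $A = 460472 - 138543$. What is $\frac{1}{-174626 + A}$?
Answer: $\frac{1}{147303} \approx 6.7887 \cdot 10^{-6}$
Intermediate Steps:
$A = 321929$
$\frac{1}{-174626 + A} = \frac{1}{-174626 + 321929} = \frac{1}{147303}$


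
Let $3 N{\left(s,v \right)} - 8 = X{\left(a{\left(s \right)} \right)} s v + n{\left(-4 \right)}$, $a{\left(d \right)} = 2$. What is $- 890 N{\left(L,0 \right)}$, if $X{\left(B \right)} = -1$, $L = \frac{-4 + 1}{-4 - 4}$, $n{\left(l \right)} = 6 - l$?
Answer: $-5340$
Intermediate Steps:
$L = \frac{3}{8}$ ($L = - \frac{3}{-8} = \left(-3\right) \left(- \frac{1}{8}\right) = \frac{3}{8} \approx 0.375$)
$N{\left(s,v \right)} = 6 - \frac{s v}{3}$ ($N{\left(s,v \right)} = \frac{8}{3} + \frac{- s v + \left(6 - -4\right)}{3} = \frac{8}{3} + \frac{- s v + \left(6 + 4\right)}{3} = \frac{8}{3} + \frac{- s v + 10}{3} = \frac{8}{3} + \frac{10 - s v}{3} = \frac{8}{3} - \left(- \frac{10}{3} + \frac{s v}{3}\right) = 6 - \frac{s v}{3}$)
$- 890 N{\left(L,0 \right)} = - 890 \left(6 - \frac{1}{8} \cdot 0\right) = - 890 \left(6 + 0\right) = \left(-890\right) 6 = -5340$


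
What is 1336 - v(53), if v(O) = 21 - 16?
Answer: 1331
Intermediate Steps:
v(O) = 5
1336 - v(53) = 1336 - 1*5 = 1336 - 5 = 1331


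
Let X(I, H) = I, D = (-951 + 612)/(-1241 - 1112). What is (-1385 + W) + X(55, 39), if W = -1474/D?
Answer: -3919192/339 ≈ -11561.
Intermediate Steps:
D = 339/2353 (D = -339/(-2353) = -339*(-1/2353) = 339/2353 ≈ 0.14407)
W = -3468322/339 (W = -1474/339/2353 = -1474*2353/339 = -3468322/339 ≈ -10231.)
(-1385 + W) + X(55, 39) = (-1385 - 3468322/339) + 55 = -3937837/339 + 55 = -3919192/339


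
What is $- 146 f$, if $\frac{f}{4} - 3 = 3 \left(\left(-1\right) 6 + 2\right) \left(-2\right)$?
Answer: $-15768$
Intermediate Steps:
$f = 108$ ($f = 12 + 4 \cdot 3 \left(\left(-1\right) 6 + 2\right) \left(-2\right) = 12 + 4 \cdot 3 \left(-6 + 2\right) \left(-2\right) = 12 + 4 \cdot 3 \left(-4\right) \left(-2\right) = 12 + 4 \left(\left(-12\right) \left(-2\right)\right) = 12 + 4 \cdot 24 = 12 + 96 = 108$)
$- 146 f = \left(-146\right) 108 = -15768$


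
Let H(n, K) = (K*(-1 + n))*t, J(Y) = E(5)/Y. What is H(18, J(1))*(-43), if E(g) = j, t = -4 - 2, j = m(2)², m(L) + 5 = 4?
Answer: 4386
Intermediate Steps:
m(L) = -1 (m(L) = -5 + 4 = -1)
j = 1 (j = (-1)² = 1)
t = -6
E(g) = 1
J(Y) = 1/Y
H(n, K) = -6*K*(-1 + n) (H(n, K) = (K*(-1 + n))*(-6) = -6*K*(-1 + n))
H(18, J(1))*(-43) = (6*(1 - 1*18)/1)*(-43) = (6*1*(1 - 18))*(-43) = (6*1*(-17))*(-43) = -102*(-43) = 4386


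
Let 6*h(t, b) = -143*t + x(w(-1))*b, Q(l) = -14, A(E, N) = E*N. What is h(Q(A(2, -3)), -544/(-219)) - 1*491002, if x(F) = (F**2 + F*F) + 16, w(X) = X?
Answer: -107454733/219 ≈ -4.9066e+5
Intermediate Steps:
x(F) = 16 + 2*F**2 (x(F) = (F**2 + F**2) + 16 = 2*F**2 + 16 = 16 + 2*F**2)
h(t, b) = 3*b - 143*t/6 (h(t, b) = (-143*t + (16 + 2*(-1)**2)*b)/6 = (-143*t + (16 + 2*1)*b)/6 = (-143*t + (16 + 2)*b)/6 = (-143*t + 18*b)/6 = 3*b - 143*t/6)
h(Q(A(2, -3)), -544/(-219)) - 1*491002 = (3*(-544/(-219)) - 143/6*(-14)) - 1*491002 = (3*(-544*(-1/219)) + 1001/3) - 491002 = (3*(544/219) + 1001/3) - 491002 = (544/73 + 1001/3) - 491002 = 74705/219 - 491002 = -107454733/219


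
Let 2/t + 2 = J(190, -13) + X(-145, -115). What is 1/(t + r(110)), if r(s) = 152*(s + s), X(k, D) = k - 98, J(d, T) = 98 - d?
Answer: 337/11269278 ≈ 2.9904e-5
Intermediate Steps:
X(k, D) = -98 + k
r(s) = 304*s (r(s) = 152*(2*s) = 304*s)
t = -2/337 (t = 2/(-2 + ((98 - 1*190) + (-98 - 145))) = 2/(-2 + ((98 - 190) - 243)) = 2/(-2 + (-92 - 243)) = 2/(-2 - 335) = 2/(-337) = 2*(-1/337) = -2/337 ≈ -0.0059347)
1/(t + r(110)) = 1/(-2/337 + 304*110) = 1/(-2/337 + 33440) = 1/(11269278/337) = 337/11269278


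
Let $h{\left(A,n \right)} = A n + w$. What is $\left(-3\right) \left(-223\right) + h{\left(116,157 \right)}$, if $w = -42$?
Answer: $18839$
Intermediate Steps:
$h{\left(A,n \right)} = -42 + A n$ ($h{\left(A,n \right)} = A n - 42 = -42 + A n$)
$\left(-3\right) \left(-223\right) + h{\left(116,157 \right)} = \left(-3\right) \left(-223\right) + \left(-42 + 116 \cdot 157\right) = 669 + \left(-42 + 18212\right) = 669 + 18170 = 18839$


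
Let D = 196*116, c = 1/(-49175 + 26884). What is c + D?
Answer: 506808175/22291 ≈ 22736.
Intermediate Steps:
c = -1/22291 (c = 1/(-22291) = -1/22291 ≈ -4.4861e-5)
D = 22736
c + D = -1/22291 + 22736 = 506808175/22291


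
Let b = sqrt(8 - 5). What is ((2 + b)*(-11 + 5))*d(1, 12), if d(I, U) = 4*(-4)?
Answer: 192 + 96*sqrt(3) ≈ 358.28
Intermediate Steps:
b = sqrt(3) ≈ 1.7320
d(I, U) = -16
((2 + b)*(-11 + 5))*d(1, 12) = ((2 + sqrt(3))*(-11 + 5))*(-16) = ((2 + sqrt(3))*(-6))*(-16) = (-12 - 6*sqrt(3))*(-16) = 192 + 96*sqrt(3)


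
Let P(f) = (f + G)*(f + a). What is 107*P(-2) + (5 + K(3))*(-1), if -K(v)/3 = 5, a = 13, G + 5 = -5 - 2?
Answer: -16468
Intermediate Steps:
G = -12 (G = -5 + (-5 - 2) = -5 - 7 = -12)
K(v) = -15 (K(v) = -3*5 = -15)
P(f) = (-12 + f)*(13 + f) (P(f) = (f - 12)*(f + 13) = (-12 + f)*(13 + f))
107*P(-2) + (5 + K(3))*(-1) = 107*(-156 - 2 + (-2)²) + (5 - 15)*(-1) = 107*(-156 - 2 + 4) - 10*(-1) = 107*(-154) + 10 = -16478 + 10 = -16468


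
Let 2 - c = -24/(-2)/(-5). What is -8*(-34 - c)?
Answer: 1536/5 ≈ 307.20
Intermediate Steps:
c = 22/5 (c = 2 - (-24/(-2))/(-5) = 2 - (-24*(-½))*(-1)/5 = 2 - 12*(-1)/5 = 2 - 1*(-12/5) = 2 + 12/5 = 22/5 ≈ 4.4000)
-8*(-34 - c) = -8*(-34 - 1*22/5) = -8*(-34 - 22/5) = -8*(-192/5) = 1536/5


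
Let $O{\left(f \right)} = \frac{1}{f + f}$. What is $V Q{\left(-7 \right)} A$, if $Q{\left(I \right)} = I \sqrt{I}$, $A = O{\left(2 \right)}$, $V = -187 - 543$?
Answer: $\frac{2555 i \sqrt{7}}{2} \approx 3379.9 i$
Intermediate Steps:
$V = -730$
$O{\left(f \right)} = \frac{1}{2 f}$
$A = \frac{1}{4}$ ($A = \frac{1}{2 \cdot 2} = \frac{1}{2} \cdot \frac{1}{2} = \frac{1}{4} \approx 0.25$)
$Q{\left(I \right)} = I^{\frac{3}{2}}$
$V Q{\left(-7 \right)} A = - 730 \left(-7\right)^{\frac{3}{2}} \cdot \frac{1}{4} = - 730 - 7 i \sqrt{7} \cdot \frac{1}{4} = - 730 \left(- \frac{7 i \sqrt{7}}{4}\right) = \frac{2555 i \sqrt{7}}{2}$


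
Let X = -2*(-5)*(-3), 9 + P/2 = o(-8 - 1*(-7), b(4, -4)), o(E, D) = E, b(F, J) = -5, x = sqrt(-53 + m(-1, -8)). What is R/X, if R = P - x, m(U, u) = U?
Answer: 2/3 + I*sqrt(6)/10 ≈ 0.66667 + 0.24495*I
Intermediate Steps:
x = 3*I*sqrt(6) (x = sqrt(-53 - 1) = sqrt(-54) = 3*I*sqrt(6) ≈ 7.3485*I)
P = -20 (P = -18 + 2*(-8 - 1*(-7)) = -18 + 2*(-8 + 7) = -18 + 2*(-1) = -18 - 2 = -20)
X = -30 (X = 10*(-3) = -30)
R = -20 - 3*I*sqrt(6) ≈ -20.0 - 7.3485*I
R/X = (-20 - 3*I*sqrt(6))/(-30) = (-20 - 3*I*sqrt(6))*(-1/30) = 2/3 + I*sqrt(6)/10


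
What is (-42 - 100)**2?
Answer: 20164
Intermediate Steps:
(-42 - 100)**2 = (-142)**2 = 20164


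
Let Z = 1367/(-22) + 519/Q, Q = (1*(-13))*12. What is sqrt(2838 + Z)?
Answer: sqrt(226782413)/286 ≈ 52.655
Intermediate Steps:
Q = -156 (Q = -13*12 = -156)
Z = -37445/572 (Z = 1367/(-22) + 519/(-156) = 1367*(-1/22) + 519*(-1/156) = -1367/22 - 173/52 = -37445/572 ≈ -65.463)
sqrt(2838 + Z) = sqrt(2838 - 37445/572) = sqrt(1585891/572) = sqrt(226782413)/286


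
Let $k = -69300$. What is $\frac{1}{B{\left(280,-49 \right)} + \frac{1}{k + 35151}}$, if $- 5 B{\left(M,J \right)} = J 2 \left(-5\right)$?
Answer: $- \frac{34149}{3346603} \approx -0.010204$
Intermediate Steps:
$B{\left(M,J \right)} = 2 J$ ($B{\left(M,J \right)} = - \frac{J 2 \left(-5\right)}{5} = - \frac{2 J \left(-5\right)}{5} = - \frac{\left(-10\right) J}{5} = 2 J$)
$\frac{1}{B{\left(280,-49 \right)} + \frac{1}{k + 35151}} = \frac{1}{2 \left(-49\right) + \frac{1}{-69300 + 35151}} = \frac{1}{-98 + \frac{1}{-34149}} = \frac{1}{-98 - \frac{1}{34149}} = \frac{1}{- \frac{3346603}{34149}} = - \frac{34149}{3346603}$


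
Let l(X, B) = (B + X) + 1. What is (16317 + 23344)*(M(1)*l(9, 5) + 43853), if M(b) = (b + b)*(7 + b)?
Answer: 1748772473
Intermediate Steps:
l(X, B) = 1 + B + X
M(b) = 2*b*(7 + b) (M(b) = (2*b)*(7 + b) = 2*b*(7 + b))
(16317 + 23344)*(M(1)*l(9, 5) + 43853) = (16317 + 23344)*((2*1*(7 + 1))*(1 + 5 + 9) + 43853) = 39661*((2*1*8)*15 + 43853) = 39661*(16*15 + 43853) = 39661*(240 + 43853) = 39661*44093 = 1748772473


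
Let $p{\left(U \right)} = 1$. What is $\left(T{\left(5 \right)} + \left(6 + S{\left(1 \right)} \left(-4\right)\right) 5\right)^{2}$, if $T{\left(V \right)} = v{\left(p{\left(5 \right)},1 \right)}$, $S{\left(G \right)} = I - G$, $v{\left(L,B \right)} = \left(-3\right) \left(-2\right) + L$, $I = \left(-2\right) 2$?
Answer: $18769$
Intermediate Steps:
$I = -4$
$v{\left(L,B \right)} = 6 + L$
$S{\left(G \right)} = -4 - G$
$T{\left(V \right)} = 7$ ($T{\left(V \right)} = 6 + 1 = 7$)
$\left(T{\left(5 \right)} + \left(6 + S{\left(1 \right)} \left(-4\right)\right) 5\right)^{2} = \left(7 + \left(6 + \left(-4 - 1\right) \left(-4\right)\right) 5\right)^{2} = \left(7 + \left(6 - -20\right) 5\right)^{2} = \left(7 + \left(6 + 20\right) 5\right)^{2} = \left(7 + 26 \cdot 5\right)^{2} = \left(7 + 130\right)^{2} = 137^{2} = 18769$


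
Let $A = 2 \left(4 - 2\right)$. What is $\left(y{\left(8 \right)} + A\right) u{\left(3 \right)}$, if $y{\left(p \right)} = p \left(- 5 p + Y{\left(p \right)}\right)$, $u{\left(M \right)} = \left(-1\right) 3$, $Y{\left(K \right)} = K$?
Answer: $756$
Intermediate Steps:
$A = 4$ ($A = 2 \cdot 2 = 4$)
$u{\left(M \right)} = -3$
$y{\left(p \right)} = - 4 p^{2}$ ($y{\left(p \right)} = p \left(- 5 p + p\right) = p \left(- 4 p\right) = - 4 p^{2}$)
$\left(y{\left(8 \right)} + A\right) u{\left(3 \right)} = \left(- 4 \cdot 8^{2} + 4\right) \left(-3\right) = \left(\left(-4\right) 64 + 4\right) \left(-3\right) = \left(-256 + 4\right) \left(-3\right) = \left(-252\right) \left(-3\right) = 756$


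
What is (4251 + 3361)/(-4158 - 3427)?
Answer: -7612/7585 ≈ -1.0036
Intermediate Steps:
(4251 + 3361)/(-4158 - 3427) = 7612/(-7585) = 7612*(-1/7585) = -7612/7585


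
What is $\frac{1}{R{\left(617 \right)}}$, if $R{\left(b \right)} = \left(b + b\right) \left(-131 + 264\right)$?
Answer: $\frac{1}{164122} \approx 6.093 \cdot 10^{-6}$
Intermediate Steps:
$R{\left(b \right)} = 266 b$ ($R{\left(b \right)} = 2 b 133 = 266 b$)
$\frac{1}{R{\left(617 \right)}} = \frac{1}{266 \cdot 617} = \frac{1}{164122}$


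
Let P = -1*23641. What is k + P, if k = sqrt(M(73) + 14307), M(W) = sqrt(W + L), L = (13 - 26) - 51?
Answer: -23641 + 3*sqrt(1590) ≈ -23521.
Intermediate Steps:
P = -23641
L = -64 (L = -13 - 51 = -64)
M(W) = sqrt(-64 + W) (M(W) = sqrt(W - 64) = sqrt(-64 + W))
k = 3*sqrt(1590) (k = sqrt(sqrt(-64 + 73) + 14307) = sqrt(sqrt(9) + 14307) = sqrt(3 + 14307) = sqrt(14310) = 3*sqrt(1590) ≈ 119.62)
k + P = 3*sqrt(1590) - 23641 = -23641 + 3*sqrt(1590)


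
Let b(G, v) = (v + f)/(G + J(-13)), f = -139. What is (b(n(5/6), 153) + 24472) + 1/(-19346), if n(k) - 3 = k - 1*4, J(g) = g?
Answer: 37399764505/1528334 ≈ 24471.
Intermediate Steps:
n(k) = -1 + k (n(k) = 3 + (k - 1*4) = 3 + (k - 4) = 3 + (-4 + k) = -1 + k)
b(G, v) = (-139 + v)/(-13 + G) (b(G, v) = (v - 139)/(G - 13) = (-139 + v)/(-13 + G))
(b(n(5/6), 153) + 24472) + 1/(-19346) = ((-139 + 153)/(-13 + (-1 + 5/6)) + 24472) + 1/(-19346) = (14/(-13 + (-1 + 5*(⅙))) + 24472) - 1/19346 = (14/(-13 + (-1 + ⅚)) + 24472) - 1/19346 = (14/(-13 - ⅙) + 24472) - 1/19346 = (14/(-79/6) + 24472) - 1/19346 = (-6/79*14 + 24472) - 1/19346 = (-84/79 + 24472) - 1/19346 = 1933204/79 - 1/19346 = 37399764505/1528334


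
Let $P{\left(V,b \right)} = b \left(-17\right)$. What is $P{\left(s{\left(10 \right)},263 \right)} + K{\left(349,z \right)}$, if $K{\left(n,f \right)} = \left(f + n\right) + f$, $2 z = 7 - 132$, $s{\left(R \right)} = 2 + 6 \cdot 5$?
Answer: $-4247$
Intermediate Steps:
$s{\left(R \right)} = 32$ ($s{\left(R \right)} = 2 + 30 = 32$)
$P{\left(V,b \right)} = - 17 b$
$z = - \frac{125}{2}$ ($z = \frac{7 - 132}{2} = \frac{1}{2} \left(-125\right) = - \frac{125}{2} \approx -62.5$)
$K{\left(n,f \right)} = n + 2 f$
$P{\left(s{\left(10 \right)},263 \right)} + K{\left(349,z \right)} = \left(-17\right) 263 + \left(349 + 2 \left(- \frac{125}{2}\right)\right) = -4471 + \left(349 - 125\right) = -4471 + 224 = -4247$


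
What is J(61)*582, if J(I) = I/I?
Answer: 582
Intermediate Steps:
J(I) = 1
J(61)*582 = 1*582 = 582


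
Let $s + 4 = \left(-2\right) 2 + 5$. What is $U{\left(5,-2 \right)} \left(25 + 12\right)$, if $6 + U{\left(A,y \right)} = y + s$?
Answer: $-407$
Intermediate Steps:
$s = -3$ ($s = -4 + \left(\left(-2\right) 2 + 5\right) = -4 + \left(-4 + 5\right) = -4 + 1 = -3$)
$U{\left(A,y \right)} = -9 + y$ ($U{\left(A,y \right)} = -6 + \left(y - 3\right) = -6 + \left(-3 + y\right) = -9 + y$)
$U{\left(5,-2 \right)} \left(25 + 12\right) = \left(-9 - 2\right) \left(25 + 12\right) = \left(-11\right) 37 = -407$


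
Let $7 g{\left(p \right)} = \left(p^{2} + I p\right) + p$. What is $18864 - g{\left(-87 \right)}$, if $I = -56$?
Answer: $\frac{119694}{7} \approx 17099.0$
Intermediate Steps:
$g{\left(p \right)} = - \frac{55 p}{7} + \frac{p^{2}}{7}$ ($g{\left(p \right)} = \frac{\left(p^{2} - 56 p\right) + p}{7} = \frac{p^{2} - 55 p}{7} = - \frac{55 p}{7} + \frac{p^{2}}{7}$)
$18864 - g{\left(-87 \right)} = 18864 - \frac{1}{7} \left(-87\right) \left(-55 - 87\right) = 18864 - \frac{1}{7} \left(-87\right) \left(-142\right) = 18864 - \frac{12354}{7} = \frac{119694}{7}$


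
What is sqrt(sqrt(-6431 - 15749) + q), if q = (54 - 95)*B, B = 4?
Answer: sqrt(-164 + 2*I*sqrt(5545)) ≈ 5.3633 + 13.884*I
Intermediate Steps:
q = -164 (q = (54 - 95)*4 = -41*4 = -164)
sqrt(sqrt(-6431 - 15749) + q) = sqrt(sqrt(-6431 - 15749) - 164) = sqrt(sqrt(-22180) - 164) = sqrt(2*I*sqrt(5545) - 164) = sqrt(-164 + 2*I*sqrt(5545))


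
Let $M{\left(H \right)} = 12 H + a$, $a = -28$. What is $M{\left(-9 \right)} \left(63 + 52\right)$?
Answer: $-15640$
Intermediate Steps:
$M{\left(H \right)} = -28 + 12 H$ ($M{\left(H \right)} = 12 H - 28 = -28 + 12 H$)
$M{\left(-9 \right)} \left(63 + 52\right) = \left(-28 + 12 \left(-9\right)\right) \left(63 + 52\right) = \left(-28 - 108\right) 115 = \left(-136\right) 115 = -15640$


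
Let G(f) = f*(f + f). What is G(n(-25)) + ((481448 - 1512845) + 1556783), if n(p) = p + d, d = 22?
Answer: 525404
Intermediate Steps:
n(p) = 22 + p (n(p) = p + 22 = 22 + p)
G(f) = 2*f**2 (G(f) = f*(2*f) = 2*f**2)
G(n(-25)) + ((481448 - 1512845) + 1556783) = 2*(22 - 25)**2 + ((481448 - 1512845) + 1556783) = 2*(-3)**2 + (-1031397 + 1556783) = 2*9 + 525386 = 18 + 525386 = 525404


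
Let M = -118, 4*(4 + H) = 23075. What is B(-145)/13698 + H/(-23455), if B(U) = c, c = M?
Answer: -163466471/642573180 ≈ -0.25439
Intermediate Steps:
H = 23059/4 (H = -4 + (¼)*23075 = -4 + 23075/4 = 23059/4 ≈ 5764.8)
c = -118
B(U) = -118
B(-145)/13698 + H/(-23455) = -118/13698 + (23059/4)/(-23455) = -118*1/13698 + (23059/4)*(-1/23455) = -59/6849 - 23059/93820 = -163466471/642573180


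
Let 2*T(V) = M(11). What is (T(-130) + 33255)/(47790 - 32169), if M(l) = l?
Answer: 66521/31242 ≈ 2.1292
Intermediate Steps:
T(V) = 11/2 (T(V) = (1/2)*11 = 11/2)
(T(-130) + 33255)/(47790 - 32169) = (11/2 + 33255)/(47790 - 32169) = (66521/2)/15621 = (66521/2)*(1/15621) = 66521/31242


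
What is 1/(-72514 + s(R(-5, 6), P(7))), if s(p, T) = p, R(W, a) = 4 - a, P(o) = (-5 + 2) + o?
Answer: -1/72516 ≈ -1.3790e-5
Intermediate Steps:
P(o) = -3 + o
1/(-72514 + s(R(-5, 6), P(7))) = 1/(-72514 + (4 - 1*6)) = 1/(-72514 + (4 - 6)) = 1/(-72514 - 2) = 1/(-72516) = -1/72516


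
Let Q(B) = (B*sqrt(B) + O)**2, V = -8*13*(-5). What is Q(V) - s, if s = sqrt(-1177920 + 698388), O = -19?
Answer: 140608361 - 39520*sqrt(130) - 2*I*sqrt(119883) ≈ 1.4016e+8 - 692.48*I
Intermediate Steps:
V = 520 (V = -104*(-5) = 520)
s = 2*I*sqrt(119883) (s = sqrt(-479532) = 2*I*sqrt(119883) ≈ 692.48*I)
Q(B) = (-19 + B**(3/2))**2 (Q(B) = (B*sqrt(B) - 19)**2 = (B**(3/2) - 19)**2 = (-19 + B**(3/2))**2)
Q(V) - s = (-19 + 520**(3/2))**2 - 2*I*sqrt(119883) = (-19 + 1040*sqrt(130))**2 - 2*I*sqrt(119883)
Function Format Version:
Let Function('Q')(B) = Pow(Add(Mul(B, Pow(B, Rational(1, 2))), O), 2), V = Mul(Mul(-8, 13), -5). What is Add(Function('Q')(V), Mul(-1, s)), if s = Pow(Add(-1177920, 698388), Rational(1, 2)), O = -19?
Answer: Add(140608361, Mul(-39520, Pow(130, Rational(1, 2))), Mul(-2, I, Pow(119883, Rational(1, 2)))) ≈ Add(1.4016e+8, Mul(-692.48, I))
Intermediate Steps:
V = 520 (V = Mul(-104, -5) = 520)
s = Mul(2, I, Pow(119883, Rational(1, 2))) (s = Pow(-479532, Rational(1, 2)) = Mul(2, I, Pow(119883, Rational(1, 2))) ≈ Mul(692.48, I))
Function('Q')(B) = Pow(Add(-19, Pow(B, Rational(3, 2))), 2) (Function('Q')(B) = Pow(Add(Mul(B, Pow(B, Rational(1, 2))), -19), 2) = Pow(Add(Pow(B, Rational(3, 2)), -19), 2) = Pow(Add(-19, Pow(B, Rational(3, 2))), 2))
Add(Function('Q')(V), Mul(-1, s)) = Add(Pow(Add(-19, Pow(520, Rational(3, 2))), 2), Mul(-1, Mul(2, I, Pow(119883, Rational(1, 2))))) = Add(Pow(Add(-19, Mul(1040, Pow(130, Rational(1, 2)))), 2), Mul(-2, I, Pow(119883, Rational(1, 2))))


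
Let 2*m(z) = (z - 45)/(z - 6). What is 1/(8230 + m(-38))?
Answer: 88/724323 ≈ 0.00012149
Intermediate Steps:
m(z) = (-45 + z)/(2*(-6 + z)) (m(z) = ((z - 45)/(z - 6))/2 = ((-45 + z)/(-6 + z))/2 = (-45 + z)/(2*(-6 + z)))
1/(8230 + m(-38)) = 1/(8230 + (-45 - 38)/(2*(-6 - 38))) = 1/(8230 + (½)*(-83)/(-44)) = 1/(8230 + (½)*(-1/44)*(-83)) = 1/(8230 + 83/88) = 1/(724323/88) = 88/724323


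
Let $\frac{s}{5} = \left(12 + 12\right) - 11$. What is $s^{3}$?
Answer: $274625$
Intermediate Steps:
$s = 65$ ($s = 5 \left(\left(12 + 12\right) - 11\right) = 5 \left(24 - 11\right) = 5 \cdot 13 = 65$)
$s^{3} = 65^{3} = 274625$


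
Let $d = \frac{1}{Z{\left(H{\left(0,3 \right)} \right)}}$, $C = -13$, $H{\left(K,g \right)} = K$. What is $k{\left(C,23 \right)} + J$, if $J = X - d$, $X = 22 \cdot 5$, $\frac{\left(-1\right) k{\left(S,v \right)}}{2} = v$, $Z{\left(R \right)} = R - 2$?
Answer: $\frac{129}{2} \approx 64.5$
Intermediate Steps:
$Z{\left(R \right)} = -2 + R$
$d = - \frac{1}{2}$ ($d = \frac{1}{-2 + 0} = \frac{1}{-2} = - \frac{1}{2} \approx -0.5$)
$k{\left(S,v \right)} = - 2 v$
$X = 110$
$J = \frac{221}{2}$ ($J = 110 - - \frac{1}{2} = 110 + \frac{1}{2} = \frac{221}{2} \approx 110.5$)
$k{\left(C,23 \right)} + J = \left(-2\right) 23 + \frac{221}{2} = -46 + \frac{221}{2} = \frac{129}{2}$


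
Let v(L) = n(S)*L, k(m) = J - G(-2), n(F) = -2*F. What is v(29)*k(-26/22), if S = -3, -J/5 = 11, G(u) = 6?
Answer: -10614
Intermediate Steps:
J = -55 (J = -5*11 = -55)
k(m) = -61 (k(m) = -55 - 1*6 = -55 - 6 = -61)
v(L) = 6*L (v(L) = (-2*(-3))*L = 6*L)
v(29)*k(-26/22) = (6*29)*(-61) = 174*(-61) = -10614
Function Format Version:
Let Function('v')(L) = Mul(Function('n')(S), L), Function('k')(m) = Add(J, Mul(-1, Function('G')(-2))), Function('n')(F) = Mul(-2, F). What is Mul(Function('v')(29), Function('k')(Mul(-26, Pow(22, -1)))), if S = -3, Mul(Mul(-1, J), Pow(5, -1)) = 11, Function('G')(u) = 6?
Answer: -10614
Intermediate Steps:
J = -55 (J = Mul(-5, 11) = -55)
Function('k')(m) = -61 (Function('k')(m) = Add(-55, Mul(-1, 6)) = Add(-55, -6) = -61)
Function('v')(L) = Mul(6, L) (Function('v')(L) = Mul(Mul(-2, -3), L) = Mul(6, L))
Mul(Function('v')(29), Function('k')(Mul(-26, Pow(22, -1)))) = Mul(Mul(6, 29), -61) = Mul(174, -61) = -10614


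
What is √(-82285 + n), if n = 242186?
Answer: √159901 ≈ 399.88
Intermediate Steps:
√(-82285 + n) = √(-82285 + 242186) = √159901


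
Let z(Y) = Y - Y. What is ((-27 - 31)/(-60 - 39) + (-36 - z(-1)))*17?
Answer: -59602/99 ≈ -602.04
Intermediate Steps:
z(Y) = 0
((-27 - 31)/(-60 - 39) + (-36 - z(-1)))*17 = ((-27 - 31)/(-60 - 39) + (-36 - 1*0))*17 = (-58/(-99) + (-36 + 0))*17 = (-58*(-1/99) - 36)*17 = (58/99 - 36)*17 = -3506/99*17 = -59602/99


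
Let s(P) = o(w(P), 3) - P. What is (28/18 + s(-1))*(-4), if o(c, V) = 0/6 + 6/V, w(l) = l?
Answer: -164/9 ≈ -18.222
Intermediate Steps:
o(c, V) = 6/V (o(c, V) = 0*(⅙) + 6/V = 0 + 6/V = 6/V)
s(P) = 2 - P (s(P) = 6/3 - P = 6*(⅓) - P = 2 - P)
(28/18 + s(-1))*(-4) = (28/18 + (2 - 1*(-1)))*(-4) = (28*(1/18) + (2 + 1))*(-4) = (14/9 + 3)*(-4) = (41/9)*(-4) = -164/9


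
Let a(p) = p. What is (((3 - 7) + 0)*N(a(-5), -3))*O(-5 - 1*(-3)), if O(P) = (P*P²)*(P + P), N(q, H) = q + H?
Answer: 1024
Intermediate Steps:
N(q, H) = H + q
O(P) = 2*P⁴ (O(P) = P³*(2*P) = 2*P⁴)
(((3 - 7) + 0)*N(a(-5), -3))*O(-5 - 1*(-3)) = (((3 - 7) + 0)*(-3 - 5))*(2*(-5 - 1*(-3))⁴) = ((-4 + 0)*(-8))*(2*(-5 + 3)⁴) = (-4*(-8))*(2*(-2)⁴) = 32*(2*16) = 32*32 = 1024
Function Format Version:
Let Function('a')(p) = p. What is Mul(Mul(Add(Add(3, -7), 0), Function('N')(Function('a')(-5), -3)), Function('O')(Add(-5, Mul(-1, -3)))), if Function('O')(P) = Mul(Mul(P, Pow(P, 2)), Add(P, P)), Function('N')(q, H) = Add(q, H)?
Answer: 1024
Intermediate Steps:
Function('N')(q, H) = Add(H, q)
Function('O')(P) = Mul(2, Pow(P, 4)) (Function('O')(P) = Mul(Pow(P, 3), Mul(2, P)) = Mul(2, Pow(P, 4)))
Mul(Mul(Add(Add(3, -7), 0), Function('N')(Function('a')(-5), -3)), Function('O')(Add(-5, Mul(-1, -3)))) = Mul(Mul(Add(Add(3, -7), 0), Add(-3, -5)), Mul(2, Pow(Add(-5, Mul(-1, -3)), 4))) = Mul(Mul(Add(-4, 0), -8), Mul(2, Pow(Add(-5, 3), 4))) = Mul(Mul(-4, -8), Mul(2, Pow(-2, 4))) = Mul(32, Mul(2, 16)) = Mul(32, 32) = 1024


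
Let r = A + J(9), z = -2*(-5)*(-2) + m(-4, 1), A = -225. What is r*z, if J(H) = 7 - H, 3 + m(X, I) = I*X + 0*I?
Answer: 6129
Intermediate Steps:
m(X, I) = -3 + I*X (m(X, I) = -3 + (I*X + 0*I) = -3 + (I*X + 0) = -3 + I*X)
z = -27 (z = -2*(-5)*(-2) + (-3 + 1*(-4)) = 10*(-2) + (-3 - 4) = -20 - 7 = -27)
r = -227 (r = -225 + (7 - 1*9) = -225 + (7 - 9) = -225 - 2 = -227)
r*z = -227*(-27) = 6129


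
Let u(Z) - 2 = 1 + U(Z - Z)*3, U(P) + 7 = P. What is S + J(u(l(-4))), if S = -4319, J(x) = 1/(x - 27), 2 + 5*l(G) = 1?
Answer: -194356/45 ≈ -4319.0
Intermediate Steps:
U(P) = -7 + P
l(G) = -1/5 (l(G) = -2/5 + (1/5)*1 = -2/5 + 1/5 = -1/5)
u(Z) = -18 (u(Z) = 2 + (1 + (-7 + (Z - Z))*3) = 2 + (1 + (-7 + 0)*3) = 2 + (1 - 7*3) = 2 + (1 - 21) = 2 - 20 = -18)
J(x) = 1/(-27 + x)
S + J(u(l(-4))) = -4319 + 1/(-27 - 18) = -4319 + 1/(-45) = -4319 - 1/45 = -194356/45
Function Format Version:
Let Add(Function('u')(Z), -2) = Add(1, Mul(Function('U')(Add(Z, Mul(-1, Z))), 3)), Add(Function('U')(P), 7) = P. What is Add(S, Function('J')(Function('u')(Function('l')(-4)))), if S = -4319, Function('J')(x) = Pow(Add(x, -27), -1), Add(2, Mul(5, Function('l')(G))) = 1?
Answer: Rational(-194356, 45) ≈ -4319.0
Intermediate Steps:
Function('U')(P) = Add(-7, P)
Function('l')(G) = Rational(-1, 5) (Function('l')(G) = Add(Rational(-2, 5), Mul(Rational(1, 5), 1)) = Add(Rational(-2, 5), Rational(1, 5)) = Rational(-1, 5))
Function('u')(Z) = -18 (Function('u')(Z) = Add(2, Add(1, Mul(Add(-7, Add(Z, Mul(-1, Z))), 3))) = Add(2, Add(1, Mul(Add(-7, 0), 3))) = Add(2, Add(1, Mul(-7, 3))) = Add(2, Add(1, -21)) = Add(2, -20) = -18)
Function('J')(x) = Pow(Add(-27, x), -1)
Add(S, Function('J')(Function('u')(Function('l')(-4)))) = Add(-4319, Pow(Add(-27, -18), -1)) = Add(-4319, Pow(-45, -1)) = Add(-4319, Rational(-1, 45)) = Rational(-194356, 45)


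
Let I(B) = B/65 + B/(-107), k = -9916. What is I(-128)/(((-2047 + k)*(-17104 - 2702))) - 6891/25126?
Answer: -270375276425273/985843725823970 ≈ -0.27426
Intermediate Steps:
I(B) = 42*B/6955 (I(B) = B*(1/65) + B*(-1/107) = B/65 - B/107 = 42*B/6955)
I(-128)/(((-2047 + k)*(-17104 - 2702))) - 6891/25126 = ((42/6955)*(-128))/(((-2047 - 9916)*(-17104 - 2702))) - 6891/25126 = -5376/(6955*((-11963*(-19806)))) - 6891*1/25126 = -5376/6955/236939178 - 6891/25126 = -5376/6955*1/236939178 - 6891/25126 = -128/39235999595 - 6891/25126 = -270375276425273/985843725823970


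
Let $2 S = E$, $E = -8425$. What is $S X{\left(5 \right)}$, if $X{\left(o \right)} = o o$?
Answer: $- \frac{210625}{2} \approx -1.0531 \cdot 10^{5}$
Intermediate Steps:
$X{\left(o \right)} = o^{2}$
$S = - \frac{8425}{2}$ ($S = \frac{1}{2} \left(-8425\right) = - \frac{8425}{2} \approx -4212.5$)
$S X{\left(5 \right)} = - \frac{8425 \cdot 5^{2}}{2} = \left(- \frac{8425}{2}\right) 25 = - \frac{210625}{2}$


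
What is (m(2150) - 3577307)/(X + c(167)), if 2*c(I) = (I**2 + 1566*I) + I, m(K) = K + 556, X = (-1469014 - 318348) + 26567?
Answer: 3574601/1616006 ≈ 2.2120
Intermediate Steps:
X = -1760795 (X = -1787362 + 26567 = -1760795)
m(K) = 556 + K
c(I) = I**2/2 + 1567*I/2 (c(I) = ((I**2 + 1566*I) + I)/2 = (I**2 + 1567*I)/2 = I**2/2 + 1567*I/2)
(m(2150) - 3577307)/(X + c(167)) = ((556 + 2150) - 3577307)/(-1760795 + (1/2)*167*(1567 + 167)) = (2706 - 3577307)/(-1760795 + (1/2)*167*1734) = -3574601/(-1760795 + 144789) = -3574601/(-1616006) = -3574601*(-1/1616006) = 3574601/1616006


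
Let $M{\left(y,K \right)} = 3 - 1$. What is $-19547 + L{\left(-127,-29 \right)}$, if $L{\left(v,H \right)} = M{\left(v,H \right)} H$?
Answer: $-19605$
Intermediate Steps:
$M{\left(y,K \right)} = 2$
$L{\left(v,H \right)} = 2 H$
$-19547 + L{\left(-127,-29 \right)} = -19547 + 2 \left(-29\right) = -19547 - 58 = -19605$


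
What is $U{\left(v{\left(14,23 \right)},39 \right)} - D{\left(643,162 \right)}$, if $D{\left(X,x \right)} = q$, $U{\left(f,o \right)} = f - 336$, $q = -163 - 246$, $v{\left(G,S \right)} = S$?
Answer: $96$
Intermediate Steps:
$q = -409$
$U{\left(f,o \right)} = -336 + f$
$D{\left(X,x \right)} = -409$
$U{\left(v{\left(14,23 \right)},39 \right)} - D{\left(643,162 \right)} = \left(-336 + 23\right) - -409 = -313 + 409 = 96$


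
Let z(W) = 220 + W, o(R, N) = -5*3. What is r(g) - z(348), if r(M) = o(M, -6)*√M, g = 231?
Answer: -568 - 15*√231 ≈ -795.98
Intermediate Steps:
o(R, N) = -15
r(M) = -15*√M
r(g) - z(348) = -15*√231 - (220 + 348) = -15*√231 - 1*568 = -15*√231 - 568 = -568 - 15*√231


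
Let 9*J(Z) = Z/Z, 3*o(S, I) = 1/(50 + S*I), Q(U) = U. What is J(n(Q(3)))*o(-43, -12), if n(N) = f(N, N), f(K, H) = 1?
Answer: 1/15282 ≈ 6.5436e-5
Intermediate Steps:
n(N) = 1
o(S, I) = 1/(3*(50 + I*S)) (o(S, I) = 1/(3*(50 + S*I)) = 1/(3*(50 + I*S)))
J(Z) = 1/9 (J(Z) = (Z/Z)/9 = (1/9)*1 = 1/9)
J(n(Q(3)))*o(-43, -12) = (1/(3*(50 - 12*(-43))))/9 = (1/(3*(50 + 516)))/9 = ((1/3)/566)/9 = ((1/3)*(1/566))/9 = (1/9)*(1/1698) = 1/15282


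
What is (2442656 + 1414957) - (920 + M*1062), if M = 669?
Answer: 3146215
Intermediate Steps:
(2442656 + 1414957) - (920 + M*1062) = (2442656 + 1414957) - (920 + 669*1062) = 3857613 - (920 + 710478) = 3857613 - 1*711398 = 3857613 - 711398 = 3146215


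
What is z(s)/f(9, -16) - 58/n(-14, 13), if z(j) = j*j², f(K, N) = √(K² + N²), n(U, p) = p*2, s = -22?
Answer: -29/13 - 10648*√337/337 ≈ -582.26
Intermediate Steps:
n(U, p) = 2*p
z(j) = j³
z(s)/f(9, -16) - 58/n(-14, 13) = (-22)³/(√(9² + (-16)²)) - 58/(2*13) = -10648/√(81 + 256) - 58/26 = -10648*√337/337 - 58*1/26 = -10648*√337/337 - 29/13 = -29/13 - 10648*√337/337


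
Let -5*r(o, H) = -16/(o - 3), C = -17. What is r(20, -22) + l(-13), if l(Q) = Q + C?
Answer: -2534/85 ≈ -29.812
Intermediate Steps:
l(Q) = -17 + Q (l(Q) = Q - 17 = -17 + Q)
r(o, H) = 16/(5*(-3 + o)) (r(o, H) = -(-16)/(5*(o - 3)) = -(-16)/(5*(-3 + o)) = 16/(5*(-3 + o)))
r(20, -22) + l(-13) = 16/(5*(-3 + 20)) + (-17 - 13) = (16/5)/17 - 30 = (16/5)*(1/17) - 30 = 16/85 - 30 = -2534/85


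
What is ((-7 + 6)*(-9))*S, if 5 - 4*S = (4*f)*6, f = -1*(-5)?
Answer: -1035/4 ≈ -258.75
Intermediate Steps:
f = 5
S = -115/4 (S = 5/4 - 4*5*6/4 = 5/4 - 5*6 = 5/4 - ¼*120 = 5/4 - 30 = -115/4 ≈ -28.750)
((-7 + 6)*(-9))*S = ((-7 + 6)*(-9))*(-115/4) = -1*(-9)*(-115/4) = 9*(-115/4) = -1035/4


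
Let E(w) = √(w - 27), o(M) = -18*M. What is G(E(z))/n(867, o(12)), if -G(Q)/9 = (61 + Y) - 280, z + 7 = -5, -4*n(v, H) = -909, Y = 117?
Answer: 408/101 ≈ 4.0396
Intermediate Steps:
n(v, H) = 909/4 (n(v, H) = -¼*(-909) = 909/4)
z = -12 (z = -7 - 5 = -12)
E(w) = √(-27 + w)
G(Q) = 918 (G(Q) = -9*((61 + 117) - 280) = -9*(178 - 280) = -9*(-102) = 918)
G(E(z))/n(867, o(12)) = 918/(909/4) = 918*(4/909) = 408/101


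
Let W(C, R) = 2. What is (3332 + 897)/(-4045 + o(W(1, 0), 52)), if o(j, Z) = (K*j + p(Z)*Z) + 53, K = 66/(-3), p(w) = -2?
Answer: -4229/4140 ≈ -1.0215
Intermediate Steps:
K = -22 (K = 66*(-⅓) = -22)
o(j, Z) = 53 - 22*j - 2*Z (o(j, Z) = (-22*j - 2*Z) + 53 = 53 - 22*j - 2*Z)
(3332 + 897)/(-4045 + o(W(1, 0), 52)) = (3332 + 897)/(-4045 + (53 - 22*2 - 2*52)) = 4229/(-4045 + (53 - 44 - 104)) = 4229/(-4045 - 95) = 4229/(-4140) = 4229*(-1/4140) = -4229/4140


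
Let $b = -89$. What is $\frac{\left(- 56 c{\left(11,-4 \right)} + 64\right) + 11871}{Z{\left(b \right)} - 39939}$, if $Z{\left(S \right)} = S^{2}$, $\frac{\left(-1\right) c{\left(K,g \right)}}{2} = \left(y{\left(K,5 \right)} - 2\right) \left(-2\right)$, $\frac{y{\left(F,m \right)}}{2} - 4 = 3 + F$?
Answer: $- \frac{617}{4574} \approx -0.13489$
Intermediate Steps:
$y{\left(F,m \right)} = 14 + 2 F$ ($y{\left(F,m \right)} = 8 + 2 \left(3 + F\right) = 8 + \left(6 + 2 F\right) = 14 + 2 F$)
$c{\left(K,g \right)} = 48 + 8 K$ ($c{\left(K,g \right)} = - 2 \left(\left(14 + 2 K\right) - 2\right) \left(-2\right) = - 2 \left(12 + 2 K\right) \left(-2\right) = - 2 \left(-24 - 4 K\right) = 48 + 8 K$)
$\frac{\left(- 56 c{\left(11,-4 \right)} + 64\right) + 11871}{Z{\left(b \right)} - 39939} = \frac{\left(- 56 \left(48 + 8 \cdot 11\right) + 64\right) + 11871}{\left(-89\right)^{2} - 39939} = \frac{\left(- 56 \left(48 + 88\right) + 64\right) + 11871}{7921 - 39939} = \frac{\left(\left(-56\right) 136 + 64\right) + 11871}{-32018} = \left(\left(-7616 + 64\right) + 11871\right) \left(- \frac{1}{32018}\right) = \left(-7552 + 11871\right) \left(- \frac{1}{32018}\right) = 4319 \left(- \frac{1}{32018}\right) = - \frac{617}{4574}$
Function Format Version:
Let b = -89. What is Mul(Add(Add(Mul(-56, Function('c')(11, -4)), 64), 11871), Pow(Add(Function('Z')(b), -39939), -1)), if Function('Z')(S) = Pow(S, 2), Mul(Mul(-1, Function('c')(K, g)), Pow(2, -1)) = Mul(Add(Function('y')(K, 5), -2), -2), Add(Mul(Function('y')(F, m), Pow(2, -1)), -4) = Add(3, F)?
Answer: Rational(-617, 4574) ≈ -0.13489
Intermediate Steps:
Function('y')(F, m) = Add(14, Mul(2, F)) (Function('y')(F, m) = Add(8, Mul(2, Add(3, F))) = Add(8, Add(6, Mul(2, F))) = Add(14, Mul(2, F)))
Function('c')(K, g) = Add(48, Mul(8, K)) (Function('c')(K, g) = Mul(-2, Mul(Add(Add(14, Mul(2, K)), -2), -2)) = Mul(-2, Mul(Add(12, Mul(2, K)), -2)) = Mul(-2, Add(-24, Mul(-4, K))) = Add(48, Mul(8, K)))
Mul(Add(Add(Mul(-56, Function('c')(11, -4)), 64), 11871), Pow(Add(Function('Z')(b), -39939), -1)) = Mul(Add(Add(Mul(-56, Add(48, Mul(8, 11))), 64), 11871), Pow(Add(Pow(-89, 2), -39939), -1)) = Mul(Add(Add(Mul(-56, Add(48, 88)), 64), 11871), Pow(Add(7921, -39939), -1)) = Mul(Add(Add(Mul(-56, 136), 64), 11871), Pow(-32018, -1)) = Mul(Add(Add(-7616, 64), 11871), Rational(-1, 32018)) = Mul(Add(-7552, 11871), Rational(-1, 32018)) = Mul(4319, Rational(-1, 32018)) = Rational(-617, 4574)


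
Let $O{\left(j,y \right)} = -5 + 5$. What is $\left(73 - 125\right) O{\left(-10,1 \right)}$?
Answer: $0$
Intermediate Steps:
$O{\left(j,y \right)} = 0$
$\left(73 - 125\right) O{\left(-10,1 \right)} = \left(73 - 125\right) 0 = \left(-52\right) 0 = 0$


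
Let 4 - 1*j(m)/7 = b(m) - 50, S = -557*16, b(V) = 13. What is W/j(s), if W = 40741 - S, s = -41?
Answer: 49653/287 ≈ 173.01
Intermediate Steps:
S = -8912
j(m) = 287 (j(m) = 28 - 7*(13 - 50) = 28 - 7*(-37) = 28 + 259 = 287)
W = 49653 (W = 40741 - 1*(-8912) = 40741 + 8912 = 49653)
W/j(s) = 49653/287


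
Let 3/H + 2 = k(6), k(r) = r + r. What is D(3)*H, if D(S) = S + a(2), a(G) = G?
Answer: 3/2 ≈ 1.5000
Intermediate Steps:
k(r) = 2*r
H = 3/10 (H = 3/(-2 + 2*6) = 3/(-2 + 12) = 3/10 ≈ 0.30000)
D(S) = 2 + S (D(S) = S + 2 = 2 + S)
D(3)*H = (2 + 3)*(3/10) = 5*(3/10) = 3/2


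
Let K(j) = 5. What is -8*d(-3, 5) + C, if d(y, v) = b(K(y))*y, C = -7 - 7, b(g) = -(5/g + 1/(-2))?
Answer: -26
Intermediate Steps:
b(g) = ½ - 5/g (b(g) = -(5/g + 1*(-½)) = -(5/g - ½) = -(-½ + 5/g) = ½ - 5/g)
C = -14
d(y, v) = -y/2 (d(y, v) = ((½)*(-10 + 5)/5)*y = ((½)*(⅕)*(-5))*y = -y/2)
-8*d(-3, 5) + C = -(-4)*(-3) - 14 = -8*3/2 - 14 = -12 - 14 = -26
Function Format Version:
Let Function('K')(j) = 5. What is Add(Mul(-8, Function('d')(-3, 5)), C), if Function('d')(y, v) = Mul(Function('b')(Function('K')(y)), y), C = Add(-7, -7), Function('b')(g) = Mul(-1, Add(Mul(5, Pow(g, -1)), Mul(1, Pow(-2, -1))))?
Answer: -26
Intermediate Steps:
Function('b')(g) = Add(Rational(1, 2), Mul(-5, Pow(g, -1))) (Function('b')(g) = Mul(-1, Add(Mul(5, Pow(g, -1)), Mul(1, Rational(-1, 2)))) = Mul(-1, Add(Mul(5, Pow(g, -1)), Rational(-1, 2))) = Mul(-1, Add(Rational(-1, 2), Mul(5, Pow(g, -1)))) = Add(Rational(1, 2), Mul(-5, Pow(g, -1))))
C = -14
Function('d')(y, v) = Mul(Rational(-1, 2), y) (Function('d')(y, v) = Mul(Mul(Rational(1, 2), Pow(5, -1), Add(-10, 5)), y) = Mul(Mul(Rational(1, 2), Rational(1, 5), -5), y) = Mul(Rational(-1, 2), y))
Add(Mul(-8, Function('d')(-3, 5)), C) = Add(Mul(-8, Mul(Rational(-1, 2), -3)), -14) = Add(Mul(-8, Rational(3, 2)), -14) = Add(-12, -14) = -26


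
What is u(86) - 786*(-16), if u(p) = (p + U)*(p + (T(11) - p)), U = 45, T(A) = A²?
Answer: 28427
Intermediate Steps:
u(p) = 5445 + 121*p (u(p) = (p + 45)*(p + (11² - p)) = (45 + p)*(p + (121 - p)) = (45 + p)*121 = 5445 + 121*p)
u(86) - 786*(-16) = (5445 + 121*86) - 786*(-16) = (5445 + 10406) - 1*(-12576) = 15851 + 12576 = 28427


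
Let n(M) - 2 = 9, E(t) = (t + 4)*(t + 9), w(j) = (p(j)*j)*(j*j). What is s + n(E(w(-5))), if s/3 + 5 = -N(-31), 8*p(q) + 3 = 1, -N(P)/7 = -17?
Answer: -361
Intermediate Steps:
N(P) = 119 (N(P) = -7*(-17) = 119)
p(q) = -¼ (p(q) = -3/8 + (⅛)*1 = -3/8 + ⅛ = -¼)
w(j) = -j³/4 (w(j) = (-j/4)*(j*j) = (-j/4)*j² = -j³/4)
E(t) = (4 + t)*(9 + t)
n(M) = 11 (n(M) = 2 + 9 = 11)
s = -372 (s = -15 + 3*(-1*119) = -15 + 3*(-119) = -15 - 357 = -372)
s + n(E(w(-5))) = -372 + 11 = -361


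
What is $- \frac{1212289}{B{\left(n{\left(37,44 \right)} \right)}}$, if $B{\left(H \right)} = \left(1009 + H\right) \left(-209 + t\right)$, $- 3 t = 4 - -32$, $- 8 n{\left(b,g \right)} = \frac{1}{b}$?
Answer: $\frac{27602888}{5077271} \approx 5.4366$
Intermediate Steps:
$n{\left(b,g \right)} = - \frac{1}{8 b}$
$t = -12$ ($t = - \frac{4 - -32}{3} = - \frac{4 + 32}{3} = \left(- \frac{1}{3}\right) 36 = -12$)
$B{\left(H \right)} = -222989 - 221 H$ ($B{\left(H \right)} = \left(1009 + H\right) \left(-209 - 12\right) = \left(1009 + H\right) \left(-221\right) = -222989 - 221 H$)
$- \frac{1212289}{B{\left(n{\left(37,44 \right)} \right)}} = - \frac{1212289}{-222989 - 221 \left(- \frac{1}{8 \cdot 37}\right)} = - \frac{1212289}{-222989 - 221 \left(\left(- \frac{1}{8}\right) \frac{1}{37}\right)} = - \frac{1212289}{-222989 - - \frac{221}{296}} = - \frac{1212289}{-222989 + \frac{221}{296}} = - \frac{1212289}{- \frac{66004523}{296}} = \left(-1212289\right) \left(- \frac{296}{66004523}\right) = \frac{27602888}{5077271}$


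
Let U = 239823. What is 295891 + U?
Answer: 535714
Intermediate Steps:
295891 + U = 295891 + 239823 = 535714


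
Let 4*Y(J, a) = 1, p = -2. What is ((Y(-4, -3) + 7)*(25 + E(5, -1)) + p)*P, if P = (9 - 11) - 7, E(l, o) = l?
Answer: -3879/2 ≈ -1939.5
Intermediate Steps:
Y(J, a) = ¼ (Y(J, a) = (¼)*1 = ¼)
P = -9 (P = -2 - 7 = -9)
((Y(-4, -3) + 7)*(25 + E(5, -1)) + p)*P = ((¼ + 7)*(25 + 5) - 2)*(-9) = ((29/4)*30 - 2)*(-9) = (435/2 - 2)*(-9) = (431/2)*(-9) = -3879/2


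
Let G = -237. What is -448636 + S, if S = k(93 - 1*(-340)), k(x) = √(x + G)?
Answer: -448622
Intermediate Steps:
k(x) = √(-237 + x) (k(x) = √(x - 237) = √(-237 + x))
S = 14 (S = √(-237 + (93 - 1*(-340))) = √(-237 + (93 + 340)) = √(-237 + 433) = √196 = 14)
-448636 + S = -448636 + 14 = -448622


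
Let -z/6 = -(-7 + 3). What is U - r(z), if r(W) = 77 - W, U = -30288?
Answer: -30389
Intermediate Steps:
z = -24 (z = -(-6)*(-7 + 3) = -(-6)*(-4) = -6*4 = -24)
U - r(z) = -30288 - (77 - 1*(-24)) = -30288 - (77 + 24) = -30288 - 1*101 = -30288 - 101 = -30389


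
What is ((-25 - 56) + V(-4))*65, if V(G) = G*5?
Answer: -6565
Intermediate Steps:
V(G) = 5*G
((-25 - 56) + V(-4))*65 = ((-25 - 56) + 5*(-4))*65 = (-81 - 20)*65 = -101*65 = -6565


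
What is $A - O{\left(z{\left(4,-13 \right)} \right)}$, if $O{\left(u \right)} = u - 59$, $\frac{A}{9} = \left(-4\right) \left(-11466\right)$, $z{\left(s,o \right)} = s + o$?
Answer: $412844$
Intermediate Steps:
$z{\left(s,o \right)} = o + s$
$A = 412776$ ($A = 9 \left(\left(-4\right) \left(-11466\right)\right) = 9 \cdot 45864 = 412776$)
$O{\left(u \right)} = -59 + u$
$A - O{\left(z{\left(4,-13 \right)} \right)} = 412776 - \left(-59 + \left(-13 + 4\right)\right) = 412776 - \left(-59 - 9\right) = 412776 - -68 = 412776 + 68 = 412844$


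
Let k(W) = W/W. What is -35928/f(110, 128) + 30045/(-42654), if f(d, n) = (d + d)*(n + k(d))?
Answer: -66254167/33625570 ≈ -1.9704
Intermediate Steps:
k(W) = 1
f(d, n) = 2*d*(1 + n) (f(d, n) = (d + d)*(n + 1) = (2*d)*(1 + n) = 2*d*(1 + n))
-35928/f(110, 128) + 30045/(-42654) = -35928*1/(220*(1 + 128)) + 30045/(-42654) = -35928/(2*110*129) + 30045*(-1/42654) = -35928/28380 - 10015/14218 = -35928*1/28380 - 10015/14218 = -2994/2365 - 10015/14218 = -66254167/33625570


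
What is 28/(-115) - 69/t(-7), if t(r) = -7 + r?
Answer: 7543/1610 ≈ 4.6851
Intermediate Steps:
28/(-115) - 69/t(-7) = 28/(-115) - 69/(-7 - 7) = 28*(-1/115) - 69/(-14) = -28/115 - 69*(-1/14) = -28/115 + 69/14 = 7543/1610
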